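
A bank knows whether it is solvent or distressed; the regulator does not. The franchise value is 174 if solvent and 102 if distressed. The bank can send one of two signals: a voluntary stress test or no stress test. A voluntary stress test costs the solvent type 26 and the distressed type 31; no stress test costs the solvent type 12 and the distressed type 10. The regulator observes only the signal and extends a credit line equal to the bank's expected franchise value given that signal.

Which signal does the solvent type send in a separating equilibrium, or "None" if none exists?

Try solvent → stress test, distressed → no stress test:
  Under separation the regulator infers type exactly: stress test → solvent (pays 174), no stress test → distressed (pays 102).
  Solvent: stress test gives 174 − 26 = 148; no stress test gives 102 − 12 = 90. No deviation. ✓
  Distressed: no stress test gives 102 − 10 = 92; stress test gives 174 − 31 = 143. Would deviate. ✗
Try solvent → no stress test, distressed → stress test:
  Under separation the regulator infers type exactly: no stress test → solvent (pays 174), stress test → distressed (pays 102).
  Solvent: no stress test gives 174 − 12 = 162; stress test gives 102 − 26 = 76. No deviation. ✓
  Distressed: stress test gives 102 − 31 = 71; no stress test gives 174 − 10 = 164. Would deviate. ✗
Neither assignment is incentive-compatible.

None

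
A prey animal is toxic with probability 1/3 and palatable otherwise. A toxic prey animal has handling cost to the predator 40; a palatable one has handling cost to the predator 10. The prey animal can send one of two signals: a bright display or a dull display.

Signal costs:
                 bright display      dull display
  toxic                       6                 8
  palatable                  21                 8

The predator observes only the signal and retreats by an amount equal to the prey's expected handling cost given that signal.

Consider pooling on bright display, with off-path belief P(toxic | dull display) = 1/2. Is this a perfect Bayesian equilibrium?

On the equilibrium path (bright display) the predator holds the prior 1/3 and pays 1/3·40 + 2/3·10 = 20. Off-path (dull display) belief 1/2 gives 1/2·40 + 1/2·10 = 25.
Toxic: bright display gives 20 − 6 = 14; dull display gives 25 − 8 = 17. Deviates. ✗
Palatable: bright display gives 20 − 21 = -1; dull display gives 25 − 8 = 17. Deviates. ✗

No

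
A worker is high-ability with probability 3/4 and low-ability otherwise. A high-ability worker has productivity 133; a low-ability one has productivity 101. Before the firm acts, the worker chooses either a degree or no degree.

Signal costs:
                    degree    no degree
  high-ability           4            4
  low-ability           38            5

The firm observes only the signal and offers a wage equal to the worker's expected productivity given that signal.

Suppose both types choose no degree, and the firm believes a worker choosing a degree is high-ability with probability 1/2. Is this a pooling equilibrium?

At the pooled signal (no degree) the firm holds the prior 3/4 and pays 3/4·133 + 1/4·101 = 125. Off-path (degree) belief 1/2 gives 1/2·133 + 1/2·101 = 117.
High-ability: no degree gives 125 − 4 = 121; degree gives 117 − 4 = 113. Stays. ✓
Low-ability: no degree gives 125 − 5 = 120; degree gives 117 − 38 = 79. Stays. ✓

Yes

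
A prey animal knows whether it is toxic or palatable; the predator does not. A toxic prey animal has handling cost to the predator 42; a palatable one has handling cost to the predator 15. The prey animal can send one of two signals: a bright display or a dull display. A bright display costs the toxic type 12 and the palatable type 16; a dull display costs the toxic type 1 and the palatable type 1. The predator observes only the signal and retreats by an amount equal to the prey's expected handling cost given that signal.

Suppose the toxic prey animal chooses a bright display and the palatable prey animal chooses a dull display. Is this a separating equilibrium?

If types separate, bright display earns payment 42 and dull display earns 15.
Toxic: bright display gives 42 − 12 = 30; dull display gives 15 − 1 = 14. No deviation. ✓
Palatable: dull display gives 15 − 1 = 14; bright display gives 42 − 16 = 26. Would deviate. ✗

No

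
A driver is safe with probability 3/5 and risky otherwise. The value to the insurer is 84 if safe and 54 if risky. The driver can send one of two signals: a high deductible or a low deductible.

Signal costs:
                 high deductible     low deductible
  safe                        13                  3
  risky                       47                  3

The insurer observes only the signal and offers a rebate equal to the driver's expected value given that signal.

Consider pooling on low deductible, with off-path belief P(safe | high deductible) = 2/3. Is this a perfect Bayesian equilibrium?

At the pooled signal (low deductible) the insurer holds the prior 3/5 and pays 3/5·84 + 2/5·54 = 72. Off-path (high deductible) belief 2/3 gives 2/3·84 + 1/3·54 = 74.
Safe: low deductible gives 72 − 3 = 69; high deductible gives 74 − 13 = 61. Stays. ✓
Risky: low deductible gives 72 − 3 = 69; high deductible gives 74 − 47 = 27. Stays. ✓

Yes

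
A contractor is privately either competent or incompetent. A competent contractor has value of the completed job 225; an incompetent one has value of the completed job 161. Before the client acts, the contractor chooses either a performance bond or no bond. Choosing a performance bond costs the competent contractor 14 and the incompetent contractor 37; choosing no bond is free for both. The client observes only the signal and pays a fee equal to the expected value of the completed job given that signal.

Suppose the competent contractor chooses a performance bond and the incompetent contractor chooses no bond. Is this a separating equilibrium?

No

If types separate, bond earns payment 225 and no bond earns 161.
Competent: bond gives 225 − 14 = 211; no bond gives 161 − 0 = 161. No deviation. ✓
Incompetent: no bond gives 161 − 0 = 161; bond gives 225 − 37 = 188. Would deviate. ✗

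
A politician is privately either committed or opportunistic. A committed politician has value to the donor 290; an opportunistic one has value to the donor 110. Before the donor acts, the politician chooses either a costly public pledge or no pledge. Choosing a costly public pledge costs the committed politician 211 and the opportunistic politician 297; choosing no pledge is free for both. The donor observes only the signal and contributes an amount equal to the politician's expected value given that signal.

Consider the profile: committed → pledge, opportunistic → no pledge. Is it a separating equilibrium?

No

Under separation the donor infers type exactly: pledge → committed (pays 290), no pledge → opportunistic (pays 110).
Committed: pledge gives 290 − 211 = 79; no pledge gives 110 − 0 = 110. Would deviate. ✗
Opportunistic: no pledge gives 110 − 0 = 110; pledge gives 290 − 297 = -7. No deviation. ✓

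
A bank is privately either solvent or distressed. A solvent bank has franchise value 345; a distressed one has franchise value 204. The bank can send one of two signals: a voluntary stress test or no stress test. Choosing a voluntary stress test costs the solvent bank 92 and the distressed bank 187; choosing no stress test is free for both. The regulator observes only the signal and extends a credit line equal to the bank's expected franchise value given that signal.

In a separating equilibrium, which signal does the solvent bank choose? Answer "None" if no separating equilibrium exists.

stress test

Try solvent → stress test, distressed → no stress test:
  If types separate, stress test earns payment 345 and no stress test earns 204.
  Solvent: stress test gives 345 − 92 = 253; no stress test gives 204 − 0 = 204. No deviation. ✓
  Distressed: no stress test gives 204 − 0 = 204; stress test gives 345 − 187 = 158. No deviation. ✓
Both hold — the solvent type sends stress test.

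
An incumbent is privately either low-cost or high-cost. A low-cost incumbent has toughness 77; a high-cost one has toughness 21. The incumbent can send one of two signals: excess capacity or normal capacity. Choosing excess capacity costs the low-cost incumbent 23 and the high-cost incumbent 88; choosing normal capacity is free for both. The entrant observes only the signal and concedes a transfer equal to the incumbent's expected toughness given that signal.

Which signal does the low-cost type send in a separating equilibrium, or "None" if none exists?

excess capacity

Try low-cost → excess capacity, high-cost → normal capacity:
  If types separate, excess capacity earns payment 77 and normal capacity earns 21.
  Low-cost: excess capacity gives 77 − 23 = 54; normal capacity gives 21 − 0 = 21. No deviation. ✓
  High-cost: normal capacity gives 21 − 0 = 21; excess capacity gives 77 − 88 = -11. No deviation. ✓
Both hold — the low-cost type sends excess capacity.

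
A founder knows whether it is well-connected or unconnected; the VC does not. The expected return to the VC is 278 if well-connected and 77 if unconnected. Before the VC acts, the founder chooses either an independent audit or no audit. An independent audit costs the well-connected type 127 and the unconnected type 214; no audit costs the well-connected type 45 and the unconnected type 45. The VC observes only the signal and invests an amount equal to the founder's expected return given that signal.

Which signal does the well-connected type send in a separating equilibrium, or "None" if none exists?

Try well-connected → audit, unconnected → no audit:
  If types separate, audit earns payment 278 and no audit earns 77.
  Well-connected: audit gives 278 − 127 = 151; no audit gives 77 − 45 = 32. No deviation. ✓
  Unconnected: no audit gives 77 − 45 = 32; audit gives 278 − 214 = 64. Would deviate. ✗
Try well-connected → no audit, unconnected → audit:
  If types separate, no audit earns payment 278 and audit earns 77.
  Well-connected: no audit gives 278 − 45 = 233; audit gives 77 − 127 = -50. No deviation. ✓
  Unconnected: audit gives 77 − 214 = -137; no audit gives 278 − 45 = 233. Would deviate. ✗
Neither assignment is incentive-compatible.

None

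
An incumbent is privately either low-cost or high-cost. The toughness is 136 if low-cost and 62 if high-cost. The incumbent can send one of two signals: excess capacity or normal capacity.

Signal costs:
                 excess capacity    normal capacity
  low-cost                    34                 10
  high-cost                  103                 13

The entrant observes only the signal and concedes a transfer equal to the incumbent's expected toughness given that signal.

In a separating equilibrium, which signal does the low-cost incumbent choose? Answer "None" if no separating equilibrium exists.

Try low-cost → excess capacity, high-cost → normal capacity:
  If types separate, excess capacity earns payment 136 and normal capacity earns 62.
  Low-cost: excess capacity gives 136 − 34 = 102; normal capacity gives 62 − 10 = 52. No deviation. ✓
  High-cost: normal capacity gives 62 − 13 = 49; excess capacity gives 136 − 103 = 33. No deviation. ✓
Both hold — the low-cost type sends excess capacity.

excess capacity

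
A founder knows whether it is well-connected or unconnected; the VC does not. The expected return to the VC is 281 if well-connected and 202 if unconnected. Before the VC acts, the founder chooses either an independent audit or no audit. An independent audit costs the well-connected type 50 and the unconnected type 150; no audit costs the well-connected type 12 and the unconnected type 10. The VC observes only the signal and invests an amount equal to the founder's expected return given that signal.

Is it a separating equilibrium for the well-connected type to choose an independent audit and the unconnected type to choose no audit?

If types separate, audit earns payment 281 and no audit earns 202.
Well-connected: audit gives 281 − 50 = 231; no audit gives 202 − 12 = 190. No deviation. ✓
Unconnected: no audit gives 202 − 10 = 192; audit gives 281 − 150 = 131. No deviation. ✓
Neither type gains from mimicking the other.

Yes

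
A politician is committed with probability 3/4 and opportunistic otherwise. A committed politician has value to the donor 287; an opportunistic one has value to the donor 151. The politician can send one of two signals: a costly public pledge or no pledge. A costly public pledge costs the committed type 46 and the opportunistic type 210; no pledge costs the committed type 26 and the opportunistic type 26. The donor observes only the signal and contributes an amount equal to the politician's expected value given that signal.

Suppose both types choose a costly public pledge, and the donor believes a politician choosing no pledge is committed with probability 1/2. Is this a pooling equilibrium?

At the pooled signal (pledge) the donor holds the prior 3/4 and pays 3/4·287 + 1/4·151 = 253. Off-path (no pledge) belief 1/2 gives 1/2·287 + 1/2·151 = 219.
Committed: pledge gives 253 − 46 = 207; no pledge gives 219 − 26 = 193. Stays. ✓
Opportunistic: pledge gives 253 − 210 = 43; no pledge gives 219 − 26 = 193. Deviates. ✗

No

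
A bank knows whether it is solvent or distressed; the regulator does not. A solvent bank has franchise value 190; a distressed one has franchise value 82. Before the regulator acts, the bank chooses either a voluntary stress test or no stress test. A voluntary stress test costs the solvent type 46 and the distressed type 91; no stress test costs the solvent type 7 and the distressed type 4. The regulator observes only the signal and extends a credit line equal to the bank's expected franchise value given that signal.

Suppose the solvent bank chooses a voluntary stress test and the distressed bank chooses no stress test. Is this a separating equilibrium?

If types separate, stress test earns payment 190 and no stress test earns 82.
Solvent: stress test gives 190 − 46 = 144; no stress test gives 82 − 7 = 75. No deviation. ✓
Distressed: no stress test gives 82 − 4 = 78; stress test gives 190 − 91 = 99. Would deviate. ✗

No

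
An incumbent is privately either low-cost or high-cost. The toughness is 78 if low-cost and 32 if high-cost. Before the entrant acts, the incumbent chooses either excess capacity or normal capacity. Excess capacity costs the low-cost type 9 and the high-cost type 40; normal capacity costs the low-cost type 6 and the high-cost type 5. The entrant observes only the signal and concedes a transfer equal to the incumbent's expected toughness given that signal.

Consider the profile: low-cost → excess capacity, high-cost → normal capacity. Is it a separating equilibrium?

No

If types separate, excess capacity earns payment 78 and normal capacity earns 32.
Low-cost: excess capacity gives 78 − 9 = 69; normal capacity gives 32 − 6 = 26. No deviation. ✓
High-cost: normal capacity gives 32 − 5 = 27; excess capacity gives 78 − 40 = 38. Would deviate. ✗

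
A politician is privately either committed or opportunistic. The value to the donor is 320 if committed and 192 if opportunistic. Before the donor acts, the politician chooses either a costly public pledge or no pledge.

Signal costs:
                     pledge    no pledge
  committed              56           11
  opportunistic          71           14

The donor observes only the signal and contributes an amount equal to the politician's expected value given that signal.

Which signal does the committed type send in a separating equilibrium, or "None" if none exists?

Try committed → pledge, opportunistic → no pledge:
  Under separation the donor infers type exactly: pledge → committed (pays 320), no pledge → opportunistic (pays 192).
  Committed: pledge gives 320 − 56 = 264; no pledge gives 192 − 11 = 181. No deviation. ✓
  Opportunistic: no pledge gives 192 − 14 = 178; pledge gives 320 − 71 = 249. Would deviate. ✗
Try committed → no pledge, opportunistic → pledge:
  Under separation the donor infers type exactly: no pledge → committed (pays 320), pledge → opportunistic (pays 192).
  Committed: no pledge gives 320 − 11 = 309; pledge gives 192 − 56 = 136. No deviation. ✓
  Opportunistic: pledge gives 192 − 71 = 121; no pledge gives 320 − 14 = 306. Would deviate. ✗
Neither assignment is incentive-compatible.

None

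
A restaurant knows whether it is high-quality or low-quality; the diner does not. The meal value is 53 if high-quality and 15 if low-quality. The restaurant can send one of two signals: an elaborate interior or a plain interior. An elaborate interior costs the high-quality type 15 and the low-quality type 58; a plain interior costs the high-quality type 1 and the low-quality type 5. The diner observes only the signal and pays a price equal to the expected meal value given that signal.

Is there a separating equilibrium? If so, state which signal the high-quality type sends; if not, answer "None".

elaborate interior

Try high-quality → elaborate interior, low-quality → plain interior:
  If types separate, elaborate interior earns payment 53 and plain interior earns 15.
  High-quality: elaborate interior gives 53 − 15 = 38; plain interior gives 15 − 1 = 14. No deviation. ✓
  Low-quality: plain interior gives 15 − 5 = 10; elaborate interior gives 53 − 58 = -5. No deviation. ✓
Both hold — the high-quality type sends elaborate interior.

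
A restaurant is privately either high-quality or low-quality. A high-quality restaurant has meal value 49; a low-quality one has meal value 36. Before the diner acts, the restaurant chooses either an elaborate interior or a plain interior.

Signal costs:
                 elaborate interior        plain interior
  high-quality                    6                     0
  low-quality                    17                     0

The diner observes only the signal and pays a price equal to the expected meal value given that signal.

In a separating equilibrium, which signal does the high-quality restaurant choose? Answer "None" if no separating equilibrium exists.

Try high-quality → elaborate interior, low-quality → plain interior:
  Under separation the diner infers type exactly: elaborate interior → high-quality (pays 49), plain interior → low-quality (pays 36).
  High-quality: elaborate interior gives 49 − 6 = 43; plain interior gives 36 − 0 = 36. No deviation. ✓
  Low-quality: plain interior gives 36 − 0 = 36; elaborate interior gives 49 − 17 = 32. No deviation. ✓
Both hold — the high-quality type sends elaborate interior.

elaborate interior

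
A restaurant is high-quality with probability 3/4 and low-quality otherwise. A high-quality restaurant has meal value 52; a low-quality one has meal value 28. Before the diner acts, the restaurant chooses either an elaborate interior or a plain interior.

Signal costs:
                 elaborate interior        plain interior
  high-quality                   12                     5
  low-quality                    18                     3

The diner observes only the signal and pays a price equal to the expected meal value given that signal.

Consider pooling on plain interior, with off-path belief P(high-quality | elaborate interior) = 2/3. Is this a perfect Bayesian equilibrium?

On the equilibrium path (plain interior) the diner holds the prior 3/4 and pays 3/4·52 + 1/4·28 = 46. Off-path (elaborate interior) belief 2/3 gives 2/3·52 + 1/3·28 = 44.
High-quality: plain interior gives 46 − 5 = 41; elaborate interior gives 44 − 12 = 32. Stays. ✓
Low-quality: plain interior gives 46 − 3 = 43; elaborate interior gives 44 − 18 = 26. Stays. ✓
Beliefs are Bayes-consistent on-path and both types best-respond.

Yes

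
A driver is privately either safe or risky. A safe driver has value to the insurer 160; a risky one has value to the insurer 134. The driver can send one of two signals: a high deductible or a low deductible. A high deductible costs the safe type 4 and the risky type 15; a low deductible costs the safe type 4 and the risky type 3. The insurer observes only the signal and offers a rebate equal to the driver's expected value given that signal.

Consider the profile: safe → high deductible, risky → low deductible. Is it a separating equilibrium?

Under separation the insurer infers type exactly: high deductible → safe (pays 160), low deductible → risky (pays 134).
Safe: high deductible gives 160 − 4 = 156; low deductible gives 134 − 4 = 130. No deviation. ✓
Risky: low deductible gives 134 − 3 = 131; high deductible gives 160 − 15 = 145. Would deviate. ✗

No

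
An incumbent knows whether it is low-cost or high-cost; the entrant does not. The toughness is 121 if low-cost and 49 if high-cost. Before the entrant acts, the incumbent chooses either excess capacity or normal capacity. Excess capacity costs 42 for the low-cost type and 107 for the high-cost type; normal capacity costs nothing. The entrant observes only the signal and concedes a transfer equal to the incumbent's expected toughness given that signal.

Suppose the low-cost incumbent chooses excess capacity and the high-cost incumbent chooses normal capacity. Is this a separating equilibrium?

Yes

If types separate, excess capacity earns payment 121 and normal capacity earns 49.
Low-cost: excess capacity gives 121 − 42 = 79; normal capacity gives 49 − 0 = 49. No deviation. ✓
High-cost: normal capacity gives 49 − 0 = 49; excess capacity gives 121 − 107 = 14. No deviation. ✓
Both incentive constraints hold.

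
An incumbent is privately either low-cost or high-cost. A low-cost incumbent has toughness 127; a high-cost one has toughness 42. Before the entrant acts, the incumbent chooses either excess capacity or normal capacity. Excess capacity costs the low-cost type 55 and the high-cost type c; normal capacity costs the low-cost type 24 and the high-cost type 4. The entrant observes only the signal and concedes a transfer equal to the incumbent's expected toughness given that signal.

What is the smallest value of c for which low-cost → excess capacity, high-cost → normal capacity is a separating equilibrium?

89

Under separation: excess capacity → low-cost (pays 127); normal capacity → high-cost (pays 42).
Low-cost: 127 − 55 = 72 ≥ 42 − 24 = 18. Holds regardless of c. ✓
High-cost: 42 − 4 ≥ 127 − c, so c ≥ 127 − 38 = 89.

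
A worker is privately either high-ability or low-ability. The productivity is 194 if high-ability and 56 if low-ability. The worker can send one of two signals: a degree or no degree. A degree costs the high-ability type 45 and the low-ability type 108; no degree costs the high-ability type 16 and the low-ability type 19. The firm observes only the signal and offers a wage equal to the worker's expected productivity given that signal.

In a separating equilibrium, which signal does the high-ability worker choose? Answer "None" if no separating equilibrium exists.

None

Try high-ability → degree, low-ability → no degree:
  If types separate, degree earns payment 194 and no degree earns 56.
  High-ability: degree gives 194 − 45 = 149; no degree gives 56 − 16 = 40. No deviation. ✓
  Low-ability: no degree gives 56 − 19 = 37; degree gives 194 − 108 = 86. Would deviate. ✗
Try high-ability → no degree, low-ability → degree:
  If types separate, no degree earns payment 194 and degree earns 56.
  High-ability: no degree gives 194 − 16 = 178; degree gives 56 − 45 = 11. No deviation. ✓
  Low-ability: degree gives 56 − 108 = -52; no degree gives 194 − 19 = 175. Would deviate. ✗
Neither assignment is incentive-compatible.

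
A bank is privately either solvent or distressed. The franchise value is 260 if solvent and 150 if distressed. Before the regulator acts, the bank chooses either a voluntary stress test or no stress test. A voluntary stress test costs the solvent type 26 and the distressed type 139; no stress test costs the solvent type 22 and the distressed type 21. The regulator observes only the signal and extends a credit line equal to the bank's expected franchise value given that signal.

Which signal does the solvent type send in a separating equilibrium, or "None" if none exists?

Try solvent → stress test, distressed → no stress test:
  Under separation the regulator infers type exactly: stress test → solvent (pays 260), no stress test → distressed (pays 150).
  Solvent: stress test gives 260 − 26 = 234; no stress test gives 150 − 22 = 128. No deviation. ✓
  Distressed: no stress test gives 150 − 21 = 129; stress test gives 260 − 139 = 121. No deviation. ✓
Both hold — the solvent type sends stress test.

stress test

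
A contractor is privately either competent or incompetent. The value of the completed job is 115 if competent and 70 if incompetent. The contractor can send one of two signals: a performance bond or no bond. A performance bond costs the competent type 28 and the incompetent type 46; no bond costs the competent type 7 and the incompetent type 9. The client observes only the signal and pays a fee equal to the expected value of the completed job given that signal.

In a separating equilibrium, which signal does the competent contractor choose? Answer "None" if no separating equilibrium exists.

Try competent → bond, incompetent → no bond:
  If types separate, bond earns payment 115 and no bond earns 70.
  Competent: bond gives 115 − 28 = 87; no bond gives 70 − 7 = 63. No deviation. ✓
  Incompetent: no bond gives 70 − 9 = 61; bond gives 115 − 46 = 69. Would deviate. ✗
Try competent → no bond, incompetent → bond:
  If types separate, no bond earns payment 115 and bond earns 70.
  Competent: no bond gives 115 − 7 = 108; bond gives 70 − 28 = 42. No deviation. ✓
  Incompetent: bond gives 70 − 46 = 24; no bond gives 115 − 9 = 106. Would deviate. ✗
Neither assignment is incentive-compatible.

None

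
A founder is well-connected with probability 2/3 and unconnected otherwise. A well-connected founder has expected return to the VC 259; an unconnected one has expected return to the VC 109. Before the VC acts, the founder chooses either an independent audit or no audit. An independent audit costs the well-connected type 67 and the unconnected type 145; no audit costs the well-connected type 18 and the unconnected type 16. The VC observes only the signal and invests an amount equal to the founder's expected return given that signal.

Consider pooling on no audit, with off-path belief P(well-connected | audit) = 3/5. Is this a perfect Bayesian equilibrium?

Yes

On the equilibrium path (no audit) the VC holds the prior 2/3 and pays 2/3·259 + 1/3·109 = 209. Off-path (audit) belief 3/5 gives 3/5·259 + 2/5·109 = 199.
Well-connected: no audit gives 209 − 18 = 191; audit gives 199 − 67 = 132. Stays. ✓
Unconnected: no audit gives 209 − 16 = 193; audit gives 199 − 145 = 54. Stays. ✓
Beliefs are Bayes-consistent on-path and both types best-respond.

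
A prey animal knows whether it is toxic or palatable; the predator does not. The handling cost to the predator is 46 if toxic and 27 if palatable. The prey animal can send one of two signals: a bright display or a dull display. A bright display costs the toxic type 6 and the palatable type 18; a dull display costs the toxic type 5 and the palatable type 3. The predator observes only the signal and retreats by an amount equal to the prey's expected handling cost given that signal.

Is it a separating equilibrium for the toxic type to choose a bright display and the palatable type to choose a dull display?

No

If types separate, bright display earns payment 46 and dull display earns 27.
Toxic: bright display gives 46 − 6 = 40; dull display gives 27 − 5 = 22. No deviation. ✓
Palatable: dull display gives 27 − 3 = 24; bright display gives 46 − 18 = 28. Would deviate. ✗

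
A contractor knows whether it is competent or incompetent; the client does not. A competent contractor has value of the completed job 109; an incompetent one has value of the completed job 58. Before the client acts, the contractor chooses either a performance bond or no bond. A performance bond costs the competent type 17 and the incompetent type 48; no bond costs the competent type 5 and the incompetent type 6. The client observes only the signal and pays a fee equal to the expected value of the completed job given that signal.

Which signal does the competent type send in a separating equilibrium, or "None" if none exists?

Try competent → bond, incompetent → no bond:
  Under separation the client infers type exactly: bond → competent (pays 109), no bond → incompetent (pays 58).
  Competent: bond gives 109 − 17 = 92; no bond gives 58 − 5 = 53. No deviation. ✓
  Incompetent: no bond gives 58 − 6 = 52; bond gives 109 − 48 = 61. Would deviate. ✗
Try competent → no bond, incompetent → bond:
  Under separation the client infers type exactly: no bond → competent (pays 109), bond → incompetent (pays 58).
  Competent: no bond gives 109 − 5 = 104; bond gives 58 − 17 = 41. No deviation. ✓
  Incompetent: bond gives 58 − 48 = 10; no bond gives 109 − 6 = 103. Would deviate. ✗
Neither assignment is incentive-compatible.

None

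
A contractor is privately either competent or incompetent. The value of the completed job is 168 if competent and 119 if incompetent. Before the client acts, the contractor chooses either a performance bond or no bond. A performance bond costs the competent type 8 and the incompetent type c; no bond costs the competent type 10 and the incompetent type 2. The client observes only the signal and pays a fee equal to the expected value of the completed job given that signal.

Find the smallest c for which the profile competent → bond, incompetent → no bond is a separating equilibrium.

51

Under separation: bond → competent (pays 168); no bond → incompetent (pays 119).
Competent: 168 − 8 = 160 ≥ 119 − 10 = 109. Holds regardless of c. ✓
Incompetent: 119 − 2 ≥ 168 − c, so c ≥ 168 − 117 = 51.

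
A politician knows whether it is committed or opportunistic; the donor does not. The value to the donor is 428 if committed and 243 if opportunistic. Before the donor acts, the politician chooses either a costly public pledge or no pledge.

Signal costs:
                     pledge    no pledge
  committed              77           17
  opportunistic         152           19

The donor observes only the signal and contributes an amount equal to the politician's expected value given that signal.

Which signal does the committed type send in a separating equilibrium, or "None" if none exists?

None

Try committed → pledge, opportunistic → no pledge:
  If types separate, pledge earns payment 428 and no pledge earns 243.
  Committed: pledge gives 428 − 77 = 351; no pledge gives 243 − 17 = 226. No deviation. ✓
  Opportunistic: no pledge gives 243 − 19 = 224; pledge gives 428 − 152 = 276. Would deviate. ✗
Try committed → no pledge, opportunistic → pledge:
  If types separate, no pledge earns payment 428 and pledge earns 243.
  Committed: no pledge gives 428 − 17 = 411; pledge gives 243 − 77 = 166. No deviation. ✓
  Opportunistic: pledge gives 243 − 152 = 91; no pledge gives 428 − 19 = 409. Would deviate. ✗
Neither assignment is incentive-compatible.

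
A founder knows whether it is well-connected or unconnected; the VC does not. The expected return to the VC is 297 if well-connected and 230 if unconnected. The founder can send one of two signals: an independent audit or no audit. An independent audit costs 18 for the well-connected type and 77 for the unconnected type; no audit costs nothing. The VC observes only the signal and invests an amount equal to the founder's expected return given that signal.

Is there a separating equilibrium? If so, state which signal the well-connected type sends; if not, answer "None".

Try well-connected → audit, unconnected → no audit:
  If types separate, audit earns payment 297 and no audit earns 230.
  Well-connected: audit gives 297 − 18 = 279; no audit gives 230 − 0 = 230. No deviation. ✓
  Unconnected: no audit gives 230 − 0 = 230; audit gives 297 − 77 = 220. No deviation. ✓
Both hold — the well-connected type sends audit.

audit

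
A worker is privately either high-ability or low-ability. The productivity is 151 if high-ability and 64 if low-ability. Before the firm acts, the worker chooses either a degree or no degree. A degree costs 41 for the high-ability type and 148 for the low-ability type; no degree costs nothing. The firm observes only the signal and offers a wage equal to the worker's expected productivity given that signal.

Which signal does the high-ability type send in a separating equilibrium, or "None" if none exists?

Try high-ability → degree, low-ability → no degree:
  If types separate, degree earns payment 151 and no degree earns 64.
  High-ability: degree gives 151 − 41 = 110; no degree gives 64 − 0 = 64. No deviation. ✓
  Low-ability: no degree gives 64 − 0 = 64; degree gives 151 − 148 = 3. No deviation. ✓
Both hold — the high-ability type sends degree.

degree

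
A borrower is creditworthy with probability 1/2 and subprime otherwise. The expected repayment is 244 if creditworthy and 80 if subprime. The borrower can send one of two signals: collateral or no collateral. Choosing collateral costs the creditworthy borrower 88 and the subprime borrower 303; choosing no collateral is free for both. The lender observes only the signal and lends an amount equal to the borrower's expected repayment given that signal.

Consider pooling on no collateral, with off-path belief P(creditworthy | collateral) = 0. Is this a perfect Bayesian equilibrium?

Yes

On the equilibrium path (no collateral) the lender holds the prior 1/2 and pays 1/2·244 + 1/2·80 = 162. Off-path (collateral) belief 0 gives 0·244 + 1·80 = 80.
Creditworthy: no collateral gives 162 − 0 = 162; collateral gives 80 − 88 = -8. Stays. ✓
Subprime: no collateral gives 162 − 0 = 162; collateral gives 80 − 303 = -223. Stays. ✓
Beliefs are Bayes-consistent on-path and both types best-respond.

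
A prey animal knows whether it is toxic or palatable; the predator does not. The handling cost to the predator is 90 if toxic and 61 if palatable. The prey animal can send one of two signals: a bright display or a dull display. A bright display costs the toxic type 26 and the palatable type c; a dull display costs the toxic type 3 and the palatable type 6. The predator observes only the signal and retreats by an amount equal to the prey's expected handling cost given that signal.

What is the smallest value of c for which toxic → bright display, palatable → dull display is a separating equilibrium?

35

Under separation: bright display → toxic (pays 90); dull display → palatable (pays 61).
Toxic: 90 − 26 = 64 ≥ 61 − 3 = 58. Holds regardless of c. ✓
Palatable: 61 − 6 ≥ 90 − c, so c ≥ 90 − 55 = 35.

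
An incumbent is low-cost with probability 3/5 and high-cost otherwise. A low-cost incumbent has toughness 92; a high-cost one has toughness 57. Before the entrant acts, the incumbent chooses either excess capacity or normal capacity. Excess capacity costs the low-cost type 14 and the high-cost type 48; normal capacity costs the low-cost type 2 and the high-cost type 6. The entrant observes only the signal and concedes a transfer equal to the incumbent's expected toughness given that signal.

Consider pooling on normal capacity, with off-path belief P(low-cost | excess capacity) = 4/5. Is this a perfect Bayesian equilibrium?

Yes

On the equilibrium path (normal capacity) the entrant holds the prior 3/5 and pays 3/5·92 + 2/5·57 = 78. Off-path (excess capacity) belief 4/5 gives 4/5·92 + 1/5·57 = 85.
Low-cost: normal capacity gives 78 − 2 = 76; excess capacity gives 85 − 14 = 71. Stays. ✓
High-cost: normal capacity gives 78 − 6 = 72; excess capacity gives 85 − 48 = 37. Stays. ✓
Beliefs are Bayes-consistent on-path and both types best-respond.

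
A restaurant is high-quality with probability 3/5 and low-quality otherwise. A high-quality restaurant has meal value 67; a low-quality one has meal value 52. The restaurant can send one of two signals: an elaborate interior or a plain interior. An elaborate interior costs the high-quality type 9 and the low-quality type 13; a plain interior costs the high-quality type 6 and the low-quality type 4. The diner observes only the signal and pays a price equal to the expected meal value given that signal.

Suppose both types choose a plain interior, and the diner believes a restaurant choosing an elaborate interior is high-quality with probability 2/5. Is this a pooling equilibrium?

On the equilibrium path (plain interior) the diner holds the prior 3/5 and pays 3/5·67 + 2/5·52 = 61. Off-path (elaborate interior) belief 2/5 gives 2/5·67 + 3/5·52 = 58.
High-quality: plain interior gives 61 − 6 = 55; elaborate interior gives 58 − 9 = 49. Stays. ✓
Low-quality: plain interior gives 61 − 4 = 57; elaborate interior gives 58 − 13 = 45. Stays. ✓
Beliefs are Bayes-consistent on-path and both types best-respond.

Yes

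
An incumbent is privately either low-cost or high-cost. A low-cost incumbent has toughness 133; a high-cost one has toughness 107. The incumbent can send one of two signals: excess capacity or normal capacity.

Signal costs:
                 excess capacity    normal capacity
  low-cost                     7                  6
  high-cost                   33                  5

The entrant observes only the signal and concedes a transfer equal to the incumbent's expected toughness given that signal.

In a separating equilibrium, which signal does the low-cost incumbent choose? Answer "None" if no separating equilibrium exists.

excess capacity

Try low-cost → excess capacity, high-cost → normal capacity:
  If types separate, excess capacity earns payment 133 and normal capacity earns 107.
  Low-cost: excess capacity gives 133 − 7 = 126; normal capacity gives 107 − 6 = 101. No deviation. ✓
  High-cost: normal capacity gives 107 − 5 = 102; excess capacity gives 133 − 33 = 100. No deviation. ✓
Both hold — the low-cost type sends excess capacity.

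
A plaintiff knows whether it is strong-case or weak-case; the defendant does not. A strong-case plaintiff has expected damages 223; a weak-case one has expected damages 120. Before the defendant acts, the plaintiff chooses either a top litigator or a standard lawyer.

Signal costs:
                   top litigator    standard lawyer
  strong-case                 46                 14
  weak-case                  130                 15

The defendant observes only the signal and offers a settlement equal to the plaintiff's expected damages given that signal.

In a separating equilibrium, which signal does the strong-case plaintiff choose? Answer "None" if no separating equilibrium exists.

top litigator

Try strong-case → top litigator, weak-case → standard lawyer:
  If types separate, top litigator earns payment 223 and standard lawyer earns 120.
  Strong-case: top litigator gives 223 − 46 = 177; standard lawyer gives 120 − 14 = 106. No deviation. ✓
  Weak-case: standard lawyer gives 120 − 15 = 105; top litigator gives 223 − 130 = 93. No deviation. ✓
Both hold — the strong-case type sends top litigator.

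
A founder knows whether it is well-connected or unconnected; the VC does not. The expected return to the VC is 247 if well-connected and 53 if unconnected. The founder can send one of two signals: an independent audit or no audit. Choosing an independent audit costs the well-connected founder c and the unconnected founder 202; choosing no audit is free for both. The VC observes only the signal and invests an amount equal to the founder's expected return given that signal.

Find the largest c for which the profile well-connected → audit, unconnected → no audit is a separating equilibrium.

Under separation: audit → well-connected (pays 247); no audit → unconnected (pays 53).
Unconnected: 53 − 0 = 53 ≥ 247 − 202 = 45. Holds regardless of c. ✓
Well-connected: 247 − c ≥ 53 − 0, so c ≤ 247 − 53 = 194.

194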